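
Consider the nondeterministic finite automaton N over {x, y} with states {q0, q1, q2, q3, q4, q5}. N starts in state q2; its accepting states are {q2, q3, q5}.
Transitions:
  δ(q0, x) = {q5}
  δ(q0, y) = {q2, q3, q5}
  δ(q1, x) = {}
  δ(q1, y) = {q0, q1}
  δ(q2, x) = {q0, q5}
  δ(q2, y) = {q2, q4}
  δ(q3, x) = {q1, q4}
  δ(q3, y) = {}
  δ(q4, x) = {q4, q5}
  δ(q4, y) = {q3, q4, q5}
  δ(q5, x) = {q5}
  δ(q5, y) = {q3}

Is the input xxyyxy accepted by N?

rejected

Start: {q2}
read x: {q0, q5}
read x: {q5}
read y: {q3}
read y: {}
The reachable set is empty and stays empty for the remaining 2 symbols.
Reachable ∩ accepting = {} — empty.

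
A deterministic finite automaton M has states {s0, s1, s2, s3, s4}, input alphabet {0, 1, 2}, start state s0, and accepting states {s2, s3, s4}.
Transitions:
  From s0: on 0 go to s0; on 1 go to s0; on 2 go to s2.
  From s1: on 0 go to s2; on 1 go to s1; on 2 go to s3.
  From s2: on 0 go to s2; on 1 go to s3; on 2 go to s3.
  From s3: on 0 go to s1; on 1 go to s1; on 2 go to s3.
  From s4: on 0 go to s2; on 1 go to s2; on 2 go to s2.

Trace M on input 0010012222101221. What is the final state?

s0 --0--> s0
s0 --0--> s0
s0 --1--> s0
s0 --0--> s0
s0 --0--> s0
s0 --1--> s0
s0 --2--> s2
s2 --2--> s3
s3 --2--> s3
s3 --2--> s3
s3 --1--> s1
s1 --0--> s2
s2 --1--> s3
s3 --2--> s3
s3 --2--> s3
s3 --1--> s1

s1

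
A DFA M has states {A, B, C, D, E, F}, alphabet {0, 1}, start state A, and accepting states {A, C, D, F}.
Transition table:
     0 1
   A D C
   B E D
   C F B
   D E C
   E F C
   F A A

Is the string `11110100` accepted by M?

rejected

A --1--> C
C --1--> B
B --1--> D
D --1--> C
C --0--> F
F --1--> A
A --0--> D
D --0--> E
End in state E, which is not an accepting state.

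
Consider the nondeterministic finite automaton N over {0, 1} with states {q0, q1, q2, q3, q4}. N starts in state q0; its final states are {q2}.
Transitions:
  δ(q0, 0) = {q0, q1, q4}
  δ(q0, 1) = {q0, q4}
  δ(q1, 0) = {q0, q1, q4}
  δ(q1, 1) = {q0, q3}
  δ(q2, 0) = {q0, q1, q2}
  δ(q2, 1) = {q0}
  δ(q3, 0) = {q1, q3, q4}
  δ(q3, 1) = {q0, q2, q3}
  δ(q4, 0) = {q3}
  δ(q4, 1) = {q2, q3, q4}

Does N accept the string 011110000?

accepted

Start: {q0}
read 0: {q0, q1, q4}
read 1: {q0, q2, q3, q4}
read 1: {q0, q2, q3, q4}
read 1: {q0, q2, q3, q4}
read 1: {q0, q2, q3, q4}
read 0: {q0, q1, q2, q3, q4}
read 0: {q0, q1, q2, q3, q4}
read 0: {q0, q1, q2, q3, q4}
read 0: {q0, q1, q2, q3, q4}
Reachable ∩ accepting = {q2} — nonempty.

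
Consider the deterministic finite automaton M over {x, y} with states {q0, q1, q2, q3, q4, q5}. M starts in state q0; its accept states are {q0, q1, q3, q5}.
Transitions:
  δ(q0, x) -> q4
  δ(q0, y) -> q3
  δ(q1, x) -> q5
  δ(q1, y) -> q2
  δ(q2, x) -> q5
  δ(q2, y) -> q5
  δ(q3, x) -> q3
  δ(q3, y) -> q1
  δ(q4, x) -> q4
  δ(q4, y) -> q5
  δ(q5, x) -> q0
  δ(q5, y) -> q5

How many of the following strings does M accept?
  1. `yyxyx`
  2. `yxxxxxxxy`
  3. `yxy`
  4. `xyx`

4

`yyxyx`: accepted
`yxxxxxxxy`: accepted
`yxy`: accepted
`xyx`: accepted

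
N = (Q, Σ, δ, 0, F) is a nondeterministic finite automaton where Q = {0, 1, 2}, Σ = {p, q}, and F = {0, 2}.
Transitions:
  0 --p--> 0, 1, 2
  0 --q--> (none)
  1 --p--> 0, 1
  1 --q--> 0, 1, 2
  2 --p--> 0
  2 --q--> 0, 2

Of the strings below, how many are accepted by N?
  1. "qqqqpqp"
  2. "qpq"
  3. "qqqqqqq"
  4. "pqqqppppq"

1

"qqqqpqp": rejected
"qpq": rejected
"qqqqqqq": rejected
"pqqqppppq": accepted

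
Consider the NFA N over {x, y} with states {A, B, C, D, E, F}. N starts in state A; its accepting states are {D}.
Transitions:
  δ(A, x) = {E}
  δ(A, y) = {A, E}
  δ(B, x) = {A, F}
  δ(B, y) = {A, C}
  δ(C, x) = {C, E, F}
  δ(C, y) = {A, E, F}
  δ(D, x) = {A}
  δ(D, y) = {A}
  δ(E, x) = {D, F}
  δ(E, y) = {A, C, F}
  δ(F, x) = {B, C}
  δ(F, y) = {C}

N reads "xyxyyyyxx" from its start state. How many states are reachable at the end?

Start: {A}
read x: {E}
read y: {A, C, F}
read x: {B, C, E, F}
read y: {A, C, E, F}
read y: {A, C, E, F}
read y: {A, C, E, F}
read y: {A, C, E, F}
read x: {B, C, D, E, F}
read x: {A, B, C, D, E, F}
Final reachable set {A, B, C, D, E, F} has 6 states.

6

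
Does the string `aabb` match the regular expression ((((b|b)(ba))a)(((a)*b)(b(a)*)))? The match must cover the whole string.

no

No split of aabb into u·v has (((b|b)(ba))a) matching u and (((a)*b)(b(a)*)) matching v.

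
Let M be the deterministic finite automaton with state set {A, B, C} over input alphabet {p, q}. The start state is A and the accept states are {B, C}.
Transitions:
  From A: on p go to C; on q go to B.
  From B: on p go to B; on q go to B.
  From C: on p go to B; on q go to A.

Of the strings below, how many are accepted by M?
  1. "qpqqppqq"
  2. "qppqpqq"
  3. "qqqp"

3

"qpqqppqq": accepted
"qppqpqq": accepted
"qqqp": accepted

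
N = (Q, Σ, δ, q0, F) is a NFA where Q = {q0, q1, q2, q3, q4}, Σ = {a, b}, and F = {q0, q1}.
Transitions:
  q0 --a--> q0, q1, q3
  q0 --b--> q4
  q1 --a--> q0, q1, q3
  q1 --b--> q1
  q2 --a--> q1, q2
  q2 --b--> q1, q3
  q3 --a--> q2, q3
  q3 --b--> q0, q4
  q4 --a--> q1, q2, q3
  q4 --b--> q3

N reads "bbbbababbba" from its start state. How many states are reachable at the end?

Start: {q0}
read b: {q4}
read b: {q3}
read b: {q0, q4}
read b: {q3, q4}
read a: {q1, q2, q3}
read b: {q0, q1, q3, q4}
read a: {q0, q1, q2, q3}
read b: {q0, q1, q3, q4}
read b: {q0, q1, q3, q4}
read b: {q0, q1, q3, q4}
read a: {q0, q1, q2, q3}
Final reachable set {q0, q1, q2, q3} has 4 states.

4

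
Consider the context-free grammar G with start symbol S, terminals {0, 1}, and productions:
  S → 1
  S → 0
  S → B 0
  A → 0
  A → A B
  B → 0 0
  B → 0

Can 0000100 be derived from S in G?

no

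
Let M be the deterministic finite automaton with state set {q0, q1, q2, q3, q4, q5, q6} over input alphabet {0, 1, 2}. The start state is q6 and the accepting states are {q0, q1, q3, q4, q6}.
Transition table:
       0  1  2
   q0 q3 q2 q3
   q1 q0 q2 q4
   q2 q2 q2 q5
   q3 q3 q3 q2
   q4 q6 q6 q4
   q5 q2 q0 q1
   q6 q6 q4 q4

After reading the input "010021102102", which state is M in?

q4

q6 --0--> q6
q6 --1--> q4
q4 --0--> q6
q6 --0--> q6
q6 --2--> q4
q4 --1--> q6
q6 --1--> q4
q4 --0--> q6
q6 --2--> q4
q4 --1--> q6
q6 --0--> q6
q6 --2--> q4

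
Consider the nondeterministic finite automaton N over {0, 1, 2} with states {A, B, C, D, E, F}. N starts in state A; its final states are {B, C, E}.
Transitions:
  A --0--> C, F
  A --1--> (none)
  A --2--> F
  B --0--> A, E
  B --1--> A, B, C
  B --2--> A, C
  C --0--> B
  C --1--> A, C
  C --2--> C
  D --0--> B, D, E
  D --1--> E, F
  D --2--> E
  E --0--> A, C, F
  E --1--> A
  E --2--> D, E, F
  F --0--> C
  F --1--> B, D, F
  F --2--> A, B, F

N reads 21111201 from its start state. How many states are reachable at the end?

6

Start: {A}
read 2: {F}
read 1: {B, D, F}
read 1: {A, B, C, D, E, F}
read 1: {A, B, C, D, E, F}
read 1: {A, B, C, D, E, F}
read 2: {A, B, C, D, E, F}
read 0: {A, B, C, D, E, F}
read 1: {A, B, C, D, E, F}
Final reachable set {A, B, C, D, E, F} has 6 states.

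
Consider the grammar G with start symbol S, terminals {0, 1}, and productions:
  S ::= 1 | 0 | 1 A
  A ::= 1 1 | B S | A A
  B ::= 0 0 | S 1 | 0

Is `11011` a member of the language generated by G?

no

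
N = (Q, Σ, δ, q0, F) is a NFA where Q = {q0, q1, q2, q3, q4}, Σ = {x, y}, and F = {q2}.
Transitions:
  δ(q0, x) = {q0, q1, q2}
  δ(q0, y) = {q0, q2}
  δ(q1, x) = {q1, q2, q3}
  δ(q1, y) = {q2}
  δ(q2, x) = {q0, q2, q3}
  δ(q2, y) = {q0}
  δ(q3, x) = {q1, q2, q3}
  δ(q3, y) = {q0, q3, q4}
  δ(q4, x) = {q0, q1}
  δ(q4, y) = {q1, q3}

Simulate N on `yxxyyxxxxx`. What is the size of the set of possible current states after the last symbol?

4

Start: {q0}
read y: {q0, q2}
read x: {q0, q1, q2, q3}
read x: {q0, q1, q2, q3}
read y: {q0, q2, q3, q4}
read y: {q0, q1, q2, q3, q4}
read x: {q0, q1, q2, q3}
read x: {q0, q1, q2, q3}
read x: {q0, q1, q2, q3}
read x: {q0, q1, q2, q3}
read x: {q0, q1, q2, q3}
Final reachable set {q0, q1, q2, q3} has 4 states.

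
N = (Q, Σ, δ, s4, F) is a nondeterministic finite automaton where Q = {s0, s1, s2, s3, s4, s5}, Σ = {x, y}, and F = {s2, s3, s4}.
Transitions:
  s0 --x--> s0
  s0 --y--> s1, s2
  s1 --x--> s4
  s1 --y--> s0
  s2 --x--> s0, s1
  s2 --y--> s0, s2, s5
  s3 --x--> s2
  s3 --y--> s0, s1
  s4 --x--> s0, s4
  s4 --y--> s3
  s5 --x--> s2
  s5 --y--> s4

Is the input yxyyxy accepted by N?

accepted

Start: {s4}
read y: {s3}
read x: {s2}
read y: {s0, s2, s5}
read y: {s0, s1, s2, s4, s5}
read x: {s0, s1, s2, s4}
read y: {s0, s1, s2, s3, s5}
Reachable ∩ accepting = {s2, s3} — nonempty.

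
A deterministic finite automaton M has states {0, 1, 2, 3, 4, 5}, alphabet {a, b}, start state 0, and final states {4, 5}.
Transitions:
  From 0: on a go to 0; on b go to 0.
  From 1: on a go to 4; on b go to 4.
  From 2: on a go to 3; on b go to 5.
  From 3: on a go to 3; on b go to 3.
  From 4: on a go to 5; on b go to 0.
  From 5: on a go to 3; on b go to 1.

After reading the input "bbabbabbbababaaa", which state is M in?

0

0 --b--> 0
0 --b--> 0
0 --a--> 0
0 --b--> 0
0 --b--> 0
0 --a--> 0
0 --b--> 0
0 --b--> 0
0 --b--> 0
0 --a--> 0
0 --b--> 0
0 --a--> 0
0 --b--> 0
0 --a--> 0
0 --a--> 0
0 --a--> 0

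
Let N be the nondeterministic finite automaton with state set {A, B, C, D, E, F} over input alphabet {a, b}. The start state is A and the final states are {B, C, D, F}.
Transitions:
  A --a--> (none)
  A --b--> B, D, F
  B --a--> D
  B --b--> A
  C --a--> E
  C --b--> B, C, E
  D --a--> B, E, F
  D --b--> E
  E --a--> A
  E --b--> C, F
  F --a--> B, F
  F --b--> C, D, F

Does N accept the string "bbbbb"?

Start: {A}
read b: {B, D, F}
read b: {A, C, D, E, F}
read b: {B, C, D, E, F}
read b: {A, B, C, D, E, F}
read b: {A, B, C, D, E, F}
Reachable ∩ accepting = {B, C, D, F} — nonempty.

accepted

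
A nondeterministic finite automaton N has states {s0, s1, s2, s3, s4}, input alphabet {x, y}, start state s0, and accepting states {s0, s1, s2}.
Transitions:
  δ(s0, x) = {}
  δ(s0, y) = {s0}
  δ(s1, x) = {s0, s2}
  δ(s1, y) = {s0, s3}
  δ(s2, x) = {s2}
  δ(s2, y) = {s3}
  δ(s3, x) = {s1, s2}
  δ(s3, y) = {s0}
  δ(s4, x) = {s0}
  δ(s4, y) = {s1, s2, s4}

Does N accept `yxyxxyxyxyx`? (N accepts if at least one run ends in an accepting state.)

rejected

Start: {s0}
read y: {s0}
read x: {}
The reachable set is empty and stays empty for the remaining 9 symbols.
Reachable ∩ accepting = {} — empty.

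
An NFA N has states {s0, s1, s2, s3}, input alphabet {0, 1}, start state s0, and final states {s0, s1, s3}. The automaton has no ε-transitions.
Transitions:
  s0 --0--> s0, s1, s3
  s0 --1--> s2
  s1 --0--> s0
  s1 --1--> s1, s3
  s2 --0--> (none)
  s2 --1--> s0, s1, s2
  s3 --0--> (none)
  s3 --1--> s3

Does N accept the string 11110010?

accepted

Start: {s0}
read 1: {s2}
read 1: {s0, s1, s2}
read 1: {s0, s1, s2, s3}
read 1: {s0, s1, s2, s3}
read 0: {s0, s1, s3}
read 0: {s0, s1, s3}
read 1: {s1, s2, s3}
read 0: {s0}
Reachable ∩ accepting = {s0} — nonempty.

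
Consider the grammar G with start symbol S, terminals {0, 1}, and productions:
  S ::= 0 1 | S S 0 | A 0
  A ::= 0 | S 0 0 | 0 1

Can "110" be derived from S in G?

no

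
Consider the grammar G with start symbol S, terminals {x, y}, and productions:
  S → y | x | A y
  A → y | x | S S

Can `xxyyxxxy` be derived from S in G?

no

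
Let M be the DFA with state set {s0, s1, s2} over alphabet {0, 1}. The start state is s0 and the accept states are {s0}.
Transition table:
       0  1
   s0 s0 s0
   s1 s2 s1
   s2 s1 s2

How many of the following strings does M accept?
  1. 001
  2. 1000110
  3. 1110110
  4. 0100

4

001: accepted
1000110: accepted
1110110: accepted
0100: accepted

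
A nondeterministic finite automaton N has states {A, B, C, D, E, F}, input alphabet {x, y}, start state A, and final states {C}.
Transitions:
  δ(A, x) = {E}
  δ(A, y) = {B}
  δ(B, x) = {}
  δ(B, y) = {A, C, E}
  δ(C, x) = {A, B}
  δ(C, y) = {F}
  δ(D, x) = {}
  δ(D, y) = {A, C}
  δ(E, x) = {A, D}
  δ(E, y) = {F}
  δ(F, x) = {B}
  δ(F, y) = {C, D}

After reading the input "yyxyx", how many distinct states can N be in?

Start: {A}
read y: {B}
read y: {A, C, E}
read x: {A, B, D, E}
read y: {A, B, C, E, F}
read x: {A, B, D, E}
Final reachable set {A, B, D, E} has 4 states.

4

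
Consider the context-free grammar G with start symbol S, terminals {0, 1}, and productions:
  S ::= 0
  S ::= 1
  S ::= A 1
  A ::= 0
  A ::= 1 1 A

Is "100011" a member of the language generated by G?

no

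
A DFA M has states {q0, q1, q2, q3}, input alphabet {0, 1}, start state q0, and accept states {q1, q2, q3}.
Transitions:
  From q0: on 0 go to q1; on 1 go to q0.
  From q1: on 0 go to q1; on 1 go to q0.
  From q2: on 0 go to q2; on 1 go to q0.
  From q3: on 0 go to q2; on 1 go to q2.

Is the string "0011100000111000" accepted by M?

accepted

q0 --0--> q1
q1 --0--> q1
q1 --1--> q0
q0 --1--> q0
q0 --1--> q0
q0 --0--> q1
q1 --0--> q1
q1 --0--> q1
q1 --0--> q1
q1 --0--> q1
q1 --1--> q0
q0 --1--> q0
q0 --1--> q0
q0 --0--> q1
q1 --0--> q1
q1 --0--> q1
End in state q1, which is an accepting state.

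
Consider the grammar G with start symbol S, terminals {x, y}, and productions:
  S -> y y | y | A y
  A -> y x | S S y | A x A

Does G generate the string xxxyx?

no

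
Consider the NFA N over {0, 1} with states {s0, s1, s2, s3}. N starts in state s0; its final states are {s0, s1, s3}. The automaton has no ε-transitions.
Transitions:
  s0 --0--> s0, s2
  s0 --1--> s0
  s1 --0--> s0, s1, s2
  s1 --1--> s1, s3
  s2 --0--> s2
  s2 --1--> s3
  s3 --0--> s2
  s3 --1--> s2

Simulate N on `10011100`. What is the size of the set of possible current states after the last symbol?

2

Start: {s0}
read 1: {s0}
read 0: {s0, s2}
read 0: {s0, s2}
read 1: {s0, s3}
read 1: {s0, s2}
read 1: {s0, s3}
read 0: {s0, s2}
read 0: {s0, s2}
Final reachable set {s0, s2} has 2 states.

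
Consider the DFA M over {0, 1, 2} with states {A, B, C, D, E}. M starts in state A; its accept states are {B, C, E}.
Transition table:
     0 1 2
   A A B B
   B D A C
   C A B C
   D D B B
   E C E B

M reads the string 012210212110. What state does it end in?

A --0--> A
A --1--> B
B --2--> C
C --2--> C
C --1--> B
B --0--> D
D --2--> B
B --1--> A
A --2--> B
B --1--> A
A --1--> B
B --0--> D

D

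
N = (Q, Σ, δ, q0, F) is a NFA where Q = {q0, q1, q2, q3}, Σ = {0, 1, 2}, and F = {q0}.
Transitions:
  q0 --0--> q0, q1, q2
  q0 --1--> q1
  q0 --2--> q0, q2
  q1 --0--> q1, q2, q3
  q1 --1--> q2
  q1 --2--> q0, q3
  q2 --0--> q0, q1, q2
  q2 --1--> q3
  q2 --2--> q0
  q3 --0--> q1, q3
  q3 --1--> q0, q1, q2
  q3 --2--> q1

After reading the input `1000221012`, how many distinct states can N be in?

4

Start: {q0}
read 1: {q1}
read 0: {q1, q2, q3}
read 0: {q0, q1, q2, q3}
read 0: {q0, q1, q2, q3}
read 2: {q0, q1, q2, q3}
read 2: {q0, q1, q2, q3}
read 1: {q0, q1, q2, q3}
read 0: {q0, q1, q2, q3}
read 1: {q0, q1, q2, q3}
read 2: {q0, q1, q2, q3}
Final reachable set {q0, q1, q2, q3} has 4 states.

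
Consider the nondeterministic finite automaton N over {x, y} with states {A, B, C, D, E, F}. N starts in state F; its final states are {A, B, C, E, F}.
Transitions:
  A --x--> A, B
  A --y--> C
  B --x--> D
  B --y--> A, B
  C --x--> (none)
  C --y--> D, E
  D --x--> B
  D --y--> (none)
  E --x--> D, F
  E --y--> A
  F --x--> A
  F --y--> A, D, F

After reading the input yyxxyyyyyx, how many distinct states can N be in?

4

Start: {F}
read y: {A, D, F}
read y: {A, C, D, F}
read x: {A, B}
read x: {A, B, D}
read y: {A, B, C}
read y: {A, B, C, D, E}
read y: {A, B, C, D, E}
read y: {A, B, C, D, E}
read y: {A, B, C, D, E}
read x: {A, B, D, F}
Final reachable set {A, B, D, F} has 4 states.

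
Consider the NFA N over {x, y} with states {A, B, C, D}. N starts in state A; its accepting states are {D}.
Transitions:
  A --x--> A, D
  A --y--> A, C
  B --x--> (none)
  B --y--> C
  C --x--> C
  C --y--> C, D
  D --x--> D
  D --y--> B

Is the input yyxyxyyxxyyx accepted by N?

Start: {A}
read y: {A, C}
read y: {A, C, D}
read x: {A, C, D}
read y: {A, B, C, D}
read x: {A, C, D}
read y: {A, B, C, D}
read y: {A, B, C, D}
read x: {A, C, D}
read x: {A, C, D}
read y: {A, B, C, D}
read y: {A, B, C, D}
read x: {A, C, D}
Reachable ∩ accepting = {D} — nonempty.

accepted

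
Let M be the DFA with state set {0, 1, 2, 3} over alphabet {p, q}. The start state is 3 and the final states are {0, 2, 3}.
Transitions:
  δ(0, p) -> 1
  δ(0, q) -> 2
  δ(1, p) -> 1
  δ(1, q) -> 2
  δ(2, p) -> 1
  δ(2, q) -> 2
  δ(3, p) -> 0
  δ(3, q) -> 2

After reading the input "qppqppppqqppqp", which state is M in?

3 --q--> 2
2 --p--> 1
1 --p--> 1
1 --q--> 2
2 --p--> 1
1 --p--> 1
1 --p--> 1
1 --p--> 1
1 --q--> 2
2 --q--> 2
2 --p--> 1
1 --p--> 1
1 --q--> 2
2 --p--> 1

1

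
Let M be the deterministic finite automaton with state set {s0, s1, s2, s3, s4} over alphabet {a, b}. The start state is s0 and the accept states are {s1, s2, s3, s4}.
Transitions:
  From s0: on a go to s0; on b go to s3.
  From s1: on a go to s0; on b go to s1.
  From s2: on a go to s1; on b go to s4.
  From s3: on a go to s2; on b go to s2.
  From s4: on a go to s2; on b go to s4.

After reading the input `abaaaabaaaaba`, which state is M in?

s2

s0 --a--> s0
s0 --b--> s3
s3 --a--> s2
s2 --a--> s1
s1 --a--> s0
s0 --a--> s0
s0 --b--> s3
s3 --a--> s2
s2 --a--> s1
s1 --a--> s0
s0 --a--> s0
s0 --b--> s3
s3 --a--> s2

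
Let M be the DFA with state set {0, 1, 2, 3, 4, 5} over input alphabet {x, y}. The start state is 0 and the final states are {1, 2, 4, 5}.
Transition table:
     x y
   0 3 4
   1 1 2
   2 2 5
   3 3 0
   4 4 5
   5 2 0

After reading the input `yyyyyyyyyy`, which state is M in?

0 --y--> 4
4 --y--> 5
5 --y--> 0
0 --y--> 4
4 --y--> 5
5 --y--> 0
0 --y--> 4
4 --y--> 5
5 --y--> 0
0 --y--> 4

4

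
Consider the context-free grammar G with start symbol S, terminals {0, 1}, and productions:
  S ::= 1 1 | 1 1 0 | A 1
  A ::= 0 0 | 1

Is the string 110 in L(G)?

S ⇒ 110

yes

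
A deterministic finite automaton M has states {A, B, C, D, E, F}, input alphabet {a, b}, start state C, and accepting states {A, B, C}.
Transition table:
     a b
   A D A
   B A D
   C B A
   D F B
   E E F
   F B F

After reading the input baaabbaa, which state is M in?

C --b--> A
A --a--> D
D --a--> F
F --a--> B
B --b--> D
D --b--> B
B --a--> A
A --a--> D

D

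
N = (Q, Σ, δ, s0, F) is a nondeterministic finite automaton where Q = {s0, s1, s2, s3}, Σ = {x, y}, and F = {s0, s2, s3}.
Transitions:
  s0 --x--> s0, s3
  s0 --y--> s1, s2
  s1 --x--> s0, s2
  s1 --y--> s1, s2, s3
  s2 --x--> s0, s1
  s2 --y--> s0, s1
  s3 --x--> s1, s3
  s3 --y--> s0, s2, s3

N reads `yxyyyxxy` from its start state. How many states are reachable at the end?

Start: {s0}
read y: {s1, s2}
read x: {s0, s1, s2}
read y: {s0, s1, s2, s3}
read y: {s0, s1, s2, s3}
read y: {s0, s1, s2, s3}
read x: {s0, s1, s2, s3}
read x: {s0, s1, s2, s3}
read y: {s0, s1, s2, s3}
Final reachable set {s0, s1, s2, s3} has 4 states.

4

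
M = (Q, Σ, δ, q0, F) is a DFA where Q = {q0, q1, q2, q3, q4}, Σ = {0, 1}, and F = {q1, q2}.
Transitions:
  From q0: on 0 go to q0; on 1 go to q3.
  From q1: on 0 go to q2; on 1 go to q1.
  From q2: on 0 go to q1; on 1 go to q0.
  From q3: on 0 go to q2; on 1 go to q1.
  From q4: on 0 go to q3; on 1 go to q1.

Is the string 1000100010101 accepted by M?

rejected

q0 --1--> q3
q3 --0--> q2
q2 --0--> q1
q1 --0--> q2
q2 --1--> q0
q0 --0--> q0
q0 --0--> q0
q0 --0--> q0
q0 --1--> q3
q3 --0--> q2
q2 --1--> q0
q0 --0--> q0
q0 --1--> q3
End in state q3, which is not an accepting state.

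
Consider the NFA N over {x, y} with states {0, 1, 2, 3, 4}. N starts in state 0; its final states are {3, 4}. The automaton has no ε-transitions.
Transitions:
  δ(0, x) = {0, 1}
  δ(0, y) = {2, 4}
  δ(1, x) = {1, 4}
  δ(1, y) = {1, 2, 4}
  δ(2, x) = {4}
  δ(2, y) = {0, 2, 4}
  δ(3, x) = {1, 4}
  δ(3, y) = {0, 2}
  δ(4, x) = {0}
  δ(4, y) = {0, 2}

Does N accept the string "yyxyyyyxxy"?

Start: {0}
read y: {2, 4}
read y: {0, 2, 4}
read x: {0, 1, 4}
read y: {0, 1, 2, 4}
read y: {0, 1, 2, 4}
read y: {0, 1, 2, 4}
read y: {0, 1, 2, 4}
read x: {0, 1, 4}
read x: {0, 1, 4}
read y: {0, 1, 2, 4}
Reachable ∩ accepting = {4} — nonempty.

accepted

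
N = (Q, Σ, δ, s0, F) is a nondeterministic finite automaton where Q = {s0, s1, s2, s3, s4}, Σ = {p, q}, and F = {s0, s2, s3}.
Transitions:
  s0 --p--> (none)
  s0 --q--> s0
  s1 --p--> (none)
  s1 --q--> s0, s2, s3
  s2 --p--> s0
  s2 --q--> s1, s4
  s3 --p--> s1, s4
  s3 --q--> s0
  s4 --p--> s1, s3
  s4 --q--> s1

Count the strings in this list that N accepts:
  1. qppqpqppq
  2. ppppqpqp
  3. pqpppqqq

qppqpqppq: rejected
ppppqpqp: rejected
pqpppqqq: rejected

0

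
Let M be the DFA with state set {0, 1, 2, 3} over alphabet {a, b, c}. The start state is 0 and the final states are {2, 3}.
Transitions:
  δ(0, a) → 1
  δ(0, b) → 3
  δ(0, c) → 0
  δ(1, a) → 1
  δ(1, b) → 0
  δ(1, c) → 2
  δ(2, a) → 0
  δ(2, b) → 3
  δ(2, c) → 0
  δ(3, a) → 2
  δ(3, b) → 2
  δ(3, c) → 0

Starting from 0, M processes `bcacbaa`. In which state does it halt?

0

0 --b--> 3
3 --c--> 0
0 --a--> 1
1 --c--> 2
2 --b--> 3
3 --a--> 2
2 --a--> 0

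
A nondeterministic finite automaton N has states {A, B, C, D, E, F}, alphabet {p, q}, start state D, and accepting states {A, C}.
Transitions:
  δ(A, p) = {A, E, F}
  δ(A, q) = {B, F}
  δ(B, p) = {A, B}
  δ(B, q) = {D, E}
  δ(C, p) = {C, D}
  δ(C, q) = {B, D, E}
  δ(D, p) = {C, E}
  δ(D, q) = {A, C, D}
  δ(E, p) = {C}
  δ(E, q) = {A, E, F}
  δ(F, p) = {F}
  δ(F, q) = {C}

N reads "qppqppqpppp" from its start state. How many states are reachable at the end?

Start: {D}
read q: {A, C, D}
read p: {A, C, D, E, F}
read p: {A, C, D, E, F}
read q: {A, B, C, D, E, F}
read p: {A, B, C, D, E, F}
read p: {A, B, C, D, E, F}
read q: {A, B, C, D, E, F}
read p: {A, B, C, D, E, F}
read p: {A, B, C, D, E, F}
read p: {A, B, C, D, E, F}
read p: {A, B, C, D, E, F}
Final reachable set {A, B, C, D, E, F} has 6 states.

6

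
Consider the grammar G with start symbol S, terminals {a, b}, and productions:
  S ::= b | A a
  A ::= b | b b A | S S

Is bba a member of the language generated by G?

S ⇒ Aa ⇒ SSa ⇒ bSa ⇒ bba

yes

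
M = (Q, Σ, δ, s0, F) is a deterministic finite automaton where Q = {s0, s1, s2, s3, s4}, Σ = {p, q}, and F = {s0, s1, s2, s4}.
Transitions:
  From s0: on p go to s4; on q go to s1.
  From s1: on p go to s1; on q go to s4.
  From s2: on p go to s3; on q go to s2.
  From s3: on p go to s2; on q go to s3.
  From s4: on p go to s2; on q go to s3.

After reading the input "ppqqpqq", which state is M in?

s3

s0 --p--> s4
s4 --p--> s2
s2 --q--> s2
s2 --q--> s2
s2 --p--> s3
s3 --q--> s3
s3 --q--> s3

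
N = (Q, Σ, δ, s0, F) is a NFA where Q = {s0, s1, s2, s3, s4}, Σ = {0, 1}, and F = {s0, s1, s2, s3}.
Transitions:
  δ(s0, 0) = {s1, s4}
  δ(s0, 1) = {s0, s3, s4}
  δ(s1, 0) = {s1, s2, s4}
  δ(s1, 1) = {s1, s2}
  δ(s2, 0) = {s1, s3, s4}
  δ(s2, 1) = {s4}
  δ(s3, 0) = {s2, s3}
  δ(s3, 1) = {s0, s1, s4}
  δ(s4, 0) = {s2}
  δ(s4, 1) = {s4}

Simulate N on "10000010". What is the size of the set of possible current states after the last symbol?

4

Start: {s0}
read 1: {s0, s3, s4}
read 0: {s1, s2, s3, s4}
read 0: {s1, s2, s3, s4}
read 0: {s1, s2, s3, s4}
read 0: {s1, s2, s3, s4}
read 0: {s1, s2, s3, s4}
read 1: {s0, s1, s2, s4}
read 0: {s1, s2, s3, s4}
Final reachable set {s1, s2, s3, s4} has 4 states.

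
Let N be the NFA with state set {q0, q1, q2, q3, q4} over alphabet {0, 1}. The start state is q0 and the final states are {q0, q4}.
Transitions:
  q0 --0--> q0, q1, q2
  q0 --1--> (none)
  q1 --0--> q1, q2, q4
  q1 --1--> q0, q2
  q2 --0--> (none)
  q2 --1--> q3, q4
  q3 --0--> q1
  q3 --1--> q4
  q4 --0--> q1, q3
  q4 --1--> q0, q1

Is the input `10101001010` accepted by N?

rejected

Start: {q0}
read 1: {}
The reachable set is empty and stays empty for the remaining 10 symbols.
Reachable ∩ accepting = {} — empty.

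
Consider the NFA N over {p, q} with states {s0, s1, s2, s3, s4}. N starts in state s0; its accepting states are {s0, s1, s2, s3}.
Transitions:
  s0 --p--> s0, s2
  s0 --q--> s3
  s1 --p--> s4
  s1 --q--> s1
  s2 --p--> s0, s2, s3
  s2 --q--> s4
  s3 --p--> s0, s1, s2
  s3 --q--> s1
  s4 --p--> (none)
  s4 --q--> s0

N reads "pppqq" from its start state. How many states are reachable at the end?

2

Start: {s0}
read p: {s0, s2}
read p: {s0, s2, s3}
read p: {s0, s1, s2, s3}
read q: {s1, s3, s4}
read q: {s0, s1}
Final reachable set {s0, s1} has 2 states.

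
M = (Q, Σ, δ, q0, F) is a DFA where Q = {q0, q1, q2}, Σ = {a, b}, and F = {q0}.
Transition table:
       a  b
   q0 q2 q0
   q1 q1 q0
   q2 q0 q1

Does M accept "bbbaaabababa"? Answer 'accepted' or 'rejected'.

q0 --b--> q0
q0 --b--> q0
q0 --b--> q0
q0 --a--> q2
q2 --a--> q0
q0 --a--> q2
q2 --b--> q1
q1 --a--> q1
q1 --b--> q0
q0 --a--> q2
q2 --b--> q1
q1 --a--> q1
End in state q1, which is not an accepting state.

rejected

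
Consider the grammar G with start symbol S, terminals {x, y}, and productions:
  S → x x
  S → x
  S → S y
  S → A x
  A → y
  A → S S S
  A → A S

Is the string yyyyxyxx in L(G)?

no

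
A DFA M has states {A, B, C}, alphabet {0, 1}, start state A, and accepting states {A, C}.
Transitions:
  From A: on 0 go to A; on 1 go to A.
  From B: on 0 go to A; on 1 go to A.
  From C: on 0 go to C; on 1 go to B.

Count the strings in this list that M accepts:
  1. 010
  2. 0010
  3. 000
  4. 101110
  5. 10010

010: accepted
0010: accepted
000: accepted
101110: accepted
10010: accepted

5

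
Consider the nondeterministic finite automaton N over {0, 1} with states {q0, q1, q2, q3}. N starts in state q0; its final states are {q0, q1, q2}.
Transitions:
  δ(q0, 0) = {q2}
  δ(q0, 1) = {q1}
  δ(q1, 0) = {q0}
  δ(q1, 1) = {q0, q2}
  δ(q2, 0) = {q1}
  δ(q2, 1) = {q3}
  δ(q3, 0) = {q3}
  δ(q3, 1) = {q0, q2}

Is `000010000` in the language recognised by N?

Start: {q0}
read 0: {q2}
read 0: {q1}
read 0: {q0}
read 0: {q2}
read 1: {q3}
read 0: {q3}
read 0: {q3}
read 0: {q3}
read 0: {q3}
Reachable ∩ accepting = {} — empty.

rejected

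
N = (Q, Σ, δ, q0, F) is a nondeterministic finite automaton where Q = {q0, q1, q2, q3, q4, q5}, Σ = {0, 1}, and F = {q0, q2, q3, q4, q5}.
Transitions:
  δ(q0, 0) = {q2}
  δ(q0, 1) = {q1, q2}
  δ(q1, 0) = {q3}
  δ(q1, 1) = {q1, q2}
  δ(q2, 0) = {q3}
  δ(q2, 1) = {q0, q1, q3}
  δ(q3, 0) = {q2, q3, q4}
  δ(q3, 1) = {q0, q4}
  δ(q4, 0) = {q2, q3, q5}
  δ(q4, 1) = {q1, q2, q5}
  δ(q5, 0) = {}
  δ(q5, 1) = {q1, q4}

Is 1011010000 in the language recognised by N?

Start: {q0}
read 1: {q1, q2}
read 0: {q3}
read 1: {q0, q4}
read 1: {q1, q2, q5}
read 0: {q3}
read 1: {q0, q4}
read 0: {q2, q3, q5}
read 0: {q2, q3, q4}
read 0: {q2, q3, q4, q5}
read 0: {q2, q3, q4, q5}
Reachable ∩ accepting = {q2, q3, q4, q5} — nonempty.

accepted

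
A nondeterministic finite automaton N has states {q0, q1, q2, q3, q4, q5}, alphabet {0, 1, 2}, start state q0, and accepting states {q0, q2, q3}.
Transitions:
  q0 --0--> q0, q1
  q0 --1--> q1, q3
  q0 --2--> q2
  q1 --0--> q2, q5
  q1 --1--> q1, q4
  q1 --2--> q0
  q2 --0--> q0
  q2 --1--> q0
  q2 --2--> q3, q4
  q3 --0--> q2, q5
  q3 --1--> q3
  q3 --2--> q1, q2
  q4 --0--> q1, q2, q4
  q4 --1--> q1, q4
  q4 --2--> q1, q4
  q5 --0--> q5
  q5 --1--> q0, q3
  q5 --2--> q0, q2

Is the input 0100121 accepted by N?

accepted

Start: {q0}
read 0: {q0, q1}
read 1: {q1, q3, q4}
read 0: {q1, q2, q4, q5}
read 0: {q0, q1, q2, q4, q5}
read 1: {q0, q1, q3, q4}
read 2: {q0, q1, q2, q4}
read 1: {q0, q1, q3, q4}
Reachable ∩ accepting = {q0, q3} — nonempty.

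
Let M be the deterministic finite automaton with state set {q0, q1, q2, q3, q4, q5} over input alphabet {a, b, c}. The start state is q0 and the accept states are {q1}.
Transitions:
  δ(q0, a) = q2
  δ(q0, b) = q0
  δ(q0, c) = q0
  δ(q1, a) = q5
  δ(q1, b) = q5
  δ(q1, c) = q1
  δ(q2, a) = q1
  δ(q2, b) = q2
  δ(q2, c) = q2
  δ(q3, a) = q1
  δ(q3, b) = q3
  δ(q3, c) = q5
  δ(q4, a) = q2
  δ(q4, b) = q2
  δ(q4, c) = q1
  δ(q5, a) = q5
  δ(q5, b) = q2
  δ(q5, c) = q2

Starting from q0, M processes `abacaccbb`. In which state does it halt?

q0 --a--> q2
q2 --b--> q2
q2 --a--> q1
q1 --c--> q1
q1 --a--> q5
q5 --c--> q2
q2 --c--> q2
q2 --b--> q2
q2 --b--> q2

q2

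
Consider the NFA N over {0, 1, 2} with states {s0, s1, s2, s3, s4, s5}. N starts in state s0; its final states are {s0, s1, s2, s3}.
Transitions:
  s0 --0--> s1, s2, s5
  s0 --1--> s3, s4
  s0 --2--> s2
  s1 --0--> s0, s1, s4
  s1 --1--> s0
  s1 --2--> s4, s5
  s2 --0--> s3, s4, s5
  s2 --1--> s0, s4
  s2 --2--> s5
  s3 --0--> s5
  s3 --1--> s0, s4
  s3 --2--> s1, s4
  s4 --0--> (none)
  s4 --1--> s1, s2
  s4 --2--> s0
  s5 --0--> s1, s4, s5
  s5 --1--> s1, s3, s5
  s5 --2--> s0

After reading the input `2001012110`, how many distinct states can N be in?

Start: {s0}
read 2: {s2}
read 0: {s3, s4, s5}
read 0: {s1, s4, s5}
read 1: {s0, s1, s2, s3, s5}
read 0: {s0, s1, s2, s3, s4, s5}
read 1: {s0, s1, s2, s3, s4, s5}
read 2: {s0, s1, s2, s4, s5}
read 1: {s0, s1, s2, s3, s4, s5}
read 1: {s0, s1, s2, s3, s4, s5}
read 0: {s0, s1, s2, s3, s4, s5}
Final reachable set {s0, s1, s2, s3, s4, s5} has 6 states.

6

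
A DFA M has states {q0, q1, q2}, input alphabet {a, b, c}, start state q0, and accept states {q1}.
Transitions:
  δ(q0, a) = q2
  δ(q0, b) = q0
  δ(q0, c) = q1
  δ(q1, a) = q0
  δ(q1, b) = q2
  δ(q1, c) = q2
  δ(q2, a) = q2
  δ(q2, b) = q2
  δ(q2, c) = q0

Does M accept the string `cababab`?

rejected

q0 --c--> q1
q1 --a--> q0
q0 --b--> q0
q0 --a--> q2
q2 --b--> q2
q2 --a--> q2
q2 --b--> q2
End in state q2, which is not an accepting state.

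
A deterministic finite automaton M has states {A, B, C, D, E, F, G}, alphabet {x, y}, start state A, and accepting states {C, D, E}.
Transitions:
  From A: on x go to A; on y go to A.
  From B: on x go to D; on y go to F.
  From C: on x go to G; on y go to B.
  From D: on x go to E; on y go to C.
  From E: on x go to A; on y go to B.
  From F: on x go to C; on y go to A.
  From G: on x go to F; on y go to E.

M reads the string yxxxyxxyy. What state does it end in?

A

A --y--> A
A --x--> A
A --x--> A
A --x--> A
A --y--> A
A --x--> A
A --x--> A
A --y--> A
A --y--> A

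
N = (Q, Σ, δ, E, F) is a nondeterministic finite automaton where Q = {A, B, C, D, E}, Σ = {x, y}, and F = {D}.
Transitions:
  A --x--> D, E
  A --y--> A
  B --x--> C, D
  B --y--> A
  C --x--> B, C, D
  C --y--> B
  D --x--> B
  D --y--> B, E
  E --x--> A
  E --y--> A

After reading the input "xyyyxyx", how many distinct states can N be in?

4

Start: {E}
read x: {A}
read y: {A}
read y: {A}
read y: {A}
read x: {D, E}
read y: {A, B, E}
read x: {A, C, D, E}
Final reachable set {A, C, D, E} has 4 states.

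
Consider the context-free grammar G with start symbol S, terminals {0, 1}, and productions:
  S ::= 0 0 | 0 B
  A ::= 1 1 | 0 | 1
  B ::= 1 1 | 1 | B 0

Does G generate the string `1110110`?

no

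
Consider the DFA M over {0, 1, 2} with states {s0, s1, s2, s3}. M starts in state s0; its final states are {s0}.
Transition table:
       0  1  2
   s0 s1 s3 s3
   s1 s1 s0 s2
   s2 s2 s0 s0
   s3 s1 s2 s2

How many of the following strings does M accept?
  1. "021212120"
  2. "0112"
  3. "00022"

1

"021212120": rejected
"0112": rejected
"00022": accepted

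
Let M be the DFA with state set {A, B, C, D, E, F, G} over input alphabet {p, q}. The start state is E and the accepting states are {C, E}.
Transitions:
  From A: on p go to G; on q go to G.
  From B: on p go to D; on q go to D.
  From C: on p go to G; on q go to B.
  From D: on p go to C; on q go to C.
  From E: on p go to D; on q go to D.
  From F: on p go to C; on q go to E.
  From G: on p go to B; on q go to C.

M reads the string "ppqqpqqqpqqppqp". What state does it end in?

E --p--> D
D --p--> C
C --q--> B
B --q--> D
D --p--> C
C --q--> B
B --q--> D
D --q--> C
C --p--> G
G --q--> C
C --q--> B
B --p--> D
D --p--> C
C --q--> B
B --p--> D

D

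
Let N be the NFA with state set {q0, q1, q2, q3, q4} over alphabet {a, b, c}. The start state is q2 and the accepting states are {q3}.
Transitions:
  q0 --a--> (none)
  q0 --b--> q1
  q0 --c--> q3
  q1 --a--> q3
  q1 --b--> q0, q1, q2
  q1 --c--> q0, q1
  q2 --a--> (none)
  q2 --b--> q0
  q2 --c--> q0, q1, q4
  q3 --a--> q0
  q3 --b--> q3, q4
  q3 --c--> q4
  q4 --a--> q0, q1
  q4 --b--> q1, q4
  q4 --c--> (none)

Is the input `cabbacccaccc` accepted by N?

accepted

Start: {q2}
read c: {q0, q1, q4}
read a: {q0, q1, q3}
read b: {q0, q1, q2, q3, q4}
read b: {q0, q1, q2, q3, q4}
read a: {q0, q1, q3}
read c: {q0, q1, q3, q4}
read c: {q0, q1, q3, q4}
read c: {q0, q1, q3, q4}
read a: {q0, q1, q3}
read c: {q0, q1, q3, q4}
read c: {q0, q1, q3, q4}
read c: {q0, q1, q3, q4}
Reachable ∩ accepting = {q3} — nonempty.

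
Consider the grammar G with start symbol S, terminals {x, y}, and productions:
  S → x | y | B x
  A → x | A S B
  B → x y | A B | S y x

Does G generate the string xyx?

yes

S ⇒ Bx ⇒ xyx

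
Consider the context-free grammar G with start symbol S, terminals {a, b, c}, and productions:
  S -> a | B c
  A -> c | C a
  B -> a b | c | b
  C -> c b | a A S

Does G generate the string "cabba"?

no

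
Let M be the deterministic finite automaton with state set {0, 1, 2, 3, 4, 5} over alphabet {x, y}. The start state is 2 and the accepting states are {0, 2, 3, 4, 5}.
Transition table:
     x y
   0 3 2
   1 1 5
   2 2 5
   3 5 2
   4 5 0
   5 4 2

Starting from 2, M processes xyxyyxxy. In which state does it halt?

5

2 --x--> 2
2 --y--> 5
5 --x--> 4
4 --y--> 0
0 --y--> 2
2 --x--> 2
2 --x--> 2
2 --y--> 5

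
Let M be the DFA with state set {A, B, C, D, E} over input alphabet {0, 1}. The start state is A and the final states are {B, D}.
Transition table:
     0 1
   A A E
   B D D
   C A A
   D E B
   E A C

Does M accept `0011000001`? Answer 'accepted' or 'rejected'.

rejected

A --0--> A
A --0--> A
A --1--> E
E --1--> C
C --0--> A
A --0--> A
A --0--> A
A --0--> A
A --0--> A
A --1--> E
End in state E, which is not an accepting state.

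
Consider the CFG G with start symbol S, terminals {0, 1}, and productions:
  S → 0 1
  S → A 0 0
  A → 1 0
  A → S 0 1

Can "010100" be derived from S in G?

S ⇒ A00 ⇒ S0100 ⇒ 010100

yes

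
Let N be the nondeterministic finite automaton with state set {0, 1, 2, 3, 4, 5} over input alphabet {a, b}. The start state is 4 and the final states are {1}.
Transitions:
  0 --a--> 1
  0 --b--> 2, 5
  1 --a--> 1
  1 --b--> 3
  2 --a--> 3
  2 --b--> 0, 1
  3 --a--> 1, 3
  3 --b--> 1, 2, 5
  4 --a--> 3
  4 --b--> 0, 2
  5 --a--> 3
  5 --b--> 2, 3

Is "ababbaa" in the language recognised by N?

Start: {4}
read a: {3}
read b: {1, 2, 5}
read a: {1, 3}
read b: {1, 2, 3, 5}
read b: {0, 1, 2, 3, 5}
read a: {1, 3}
read a: {1, 3}
Reachable ∩ accepting = {1} — nonempty.

accepted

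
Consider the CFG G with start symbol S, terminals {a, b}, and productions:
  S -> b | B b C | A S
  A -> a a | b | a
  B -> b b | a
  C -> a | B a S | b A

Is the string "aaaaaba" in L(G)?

yes

S ⇒ AS ⇒ aaS ⇒ aaAS ⇒ aaaaS ⇒ aaaaBbC ⇒ aaaaabC ⇒ aaaaaba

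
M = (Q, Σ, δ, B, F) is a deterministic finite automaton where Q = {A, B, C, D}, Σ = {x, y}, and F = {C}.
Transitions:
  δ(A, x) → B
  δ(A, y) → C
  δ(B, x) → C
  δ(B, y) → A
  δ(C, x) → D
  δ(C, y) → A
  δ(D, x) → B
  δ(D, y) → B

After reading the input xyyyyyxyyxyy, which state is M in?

A

B --x--> C
C --y--> A
A --y--> C
C --y--> A
A --y--> C
C --y--> A
A --x--> B
B --y--> A
A --y--> C
C --x--> D
D --y--> B
B --y--> A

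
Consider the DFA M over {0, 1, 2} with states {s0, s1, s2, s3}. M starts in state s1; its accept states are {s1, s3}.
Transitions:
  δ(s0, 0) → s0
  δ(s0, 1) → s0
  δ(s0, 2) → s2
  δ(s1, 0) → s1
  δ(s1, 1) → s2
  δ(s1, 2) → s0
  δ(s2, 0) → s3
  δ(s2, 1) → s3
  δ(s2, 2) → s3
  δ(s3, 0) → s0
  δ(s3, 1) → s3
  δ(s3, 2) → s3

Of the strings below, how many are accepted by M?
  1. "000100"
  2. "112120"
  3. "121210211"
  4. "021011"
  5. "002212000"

"000100": rejected
"112120": rejected
"121210211": accepted
"021011": rejected
"002212000": rejected

1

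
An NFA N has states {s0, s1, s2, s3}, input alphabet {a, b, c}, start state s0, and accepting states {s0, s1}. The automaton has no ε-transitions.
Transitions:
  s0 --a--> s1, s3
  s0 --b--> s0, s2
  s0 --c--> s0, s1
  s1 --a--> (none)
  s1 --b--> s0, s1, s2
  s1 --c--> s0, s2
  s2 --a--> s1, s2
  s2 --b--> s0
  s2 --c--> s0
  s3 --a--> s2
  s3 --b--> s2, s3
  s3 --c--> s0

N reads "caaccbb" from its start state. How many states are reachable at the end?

3

Start: {s0}
read c: {s0, s1}
read a: {s1, s3}
read a: {s2}
read c: {s0}
read c: {s0, s1}
read b: {s0, s1, s2}
read b: {s0, s1, s2}
Final reachable set {s0, s1, s2} has 3 states.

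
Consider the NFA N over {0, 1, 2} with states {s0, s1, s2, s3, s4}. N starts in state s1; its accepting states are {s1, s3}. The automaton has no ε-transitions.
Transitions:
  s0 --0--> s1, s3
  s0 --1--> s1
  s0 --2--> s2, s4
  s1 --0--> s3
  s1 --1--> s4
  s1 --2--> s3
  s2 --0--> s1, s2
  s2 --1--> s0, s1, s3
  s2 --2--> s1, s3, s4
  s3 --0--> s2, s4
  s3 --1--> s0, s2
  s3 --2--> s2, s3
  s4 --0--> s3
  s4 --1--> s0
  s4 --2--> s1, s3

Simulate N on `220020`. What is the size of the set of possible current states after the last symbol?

4

Start: {s1}
read 2: {s3}
read 2: {s2, s3}
read 0: {s1, s2, s4}
read 0: {s1, s2, s3}
read 2: {s1, s2, s3, s4}
read 0: {s1, s2, s3, s4}
Final reachable set {s1, s2, s3, s4} has 4 states.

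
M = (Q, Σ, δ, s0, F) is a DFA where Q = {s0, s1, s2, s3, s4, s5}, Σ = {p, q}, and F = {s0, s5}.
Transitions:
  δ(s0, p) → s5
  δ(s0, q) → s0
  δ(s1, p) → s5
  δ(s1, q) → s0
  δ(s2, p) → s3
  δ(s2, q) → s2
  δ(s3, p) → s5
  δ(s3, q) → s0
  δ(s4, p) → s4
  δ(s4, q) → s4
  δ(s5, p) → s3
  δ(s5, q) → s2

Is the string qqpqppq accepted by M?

rejected

s0 --q--> s0
s0 --q--> s0
s0 --p--> s5
s5 --q--> s2
s2 --p--> s3
s3 --p--> s5
s5 --q--> s2
End in state s2, which is not an accepting state.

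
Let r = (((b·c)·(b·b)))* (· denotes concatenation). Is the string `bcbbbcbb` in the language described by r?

Split into 2 pieces bcbb · bcbb; each matches ((b·c)·(b·b)).

yes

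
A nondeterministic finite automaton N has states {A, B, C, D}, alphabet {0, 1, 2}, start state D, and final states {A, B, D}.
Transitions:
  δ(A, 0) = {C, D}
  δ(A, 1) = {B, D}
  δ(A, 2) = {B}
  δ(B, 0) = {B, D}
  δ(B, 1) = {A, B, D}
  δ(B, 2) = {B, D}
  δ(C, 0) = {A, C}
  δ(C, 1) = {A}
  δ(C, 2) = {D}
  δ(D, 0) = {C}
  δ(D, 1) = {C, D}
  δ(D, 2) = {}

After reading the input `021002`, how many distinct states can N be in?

2

Start: {D}
read 0: {C}
read 2: {D}
read 1: {C, D}
read 0: {A, C}
read 0: {A, C, D}
read 2: {B, D}
Final reachable set {B, D} has 2 states.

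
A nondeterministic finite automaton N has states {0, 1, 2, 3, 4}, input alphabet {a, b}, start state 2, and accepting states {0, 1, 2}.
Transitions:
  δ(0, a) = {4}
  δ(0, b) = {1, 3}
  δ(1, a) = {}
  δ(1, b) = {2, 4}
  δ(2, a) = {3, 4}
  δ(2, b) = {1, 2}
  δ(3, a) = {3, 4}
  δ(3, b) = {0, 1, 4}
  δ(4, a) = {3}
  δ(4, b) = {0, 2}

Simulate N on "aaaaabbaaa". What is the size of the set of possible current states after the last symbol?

2

Start: {2}
read a: {3, 4}
read a: {3, 4}
read a: {3, 4}
read a: {3, 4}
read a: {3, 4}
read b: {0, 1, 2, 4}
read b: {0, 1, 2, 3, 4}
read a: {3, 4}
read a: {3, 4}
read a: {3, 4}
Final reachable set {3, 4} has 2 states.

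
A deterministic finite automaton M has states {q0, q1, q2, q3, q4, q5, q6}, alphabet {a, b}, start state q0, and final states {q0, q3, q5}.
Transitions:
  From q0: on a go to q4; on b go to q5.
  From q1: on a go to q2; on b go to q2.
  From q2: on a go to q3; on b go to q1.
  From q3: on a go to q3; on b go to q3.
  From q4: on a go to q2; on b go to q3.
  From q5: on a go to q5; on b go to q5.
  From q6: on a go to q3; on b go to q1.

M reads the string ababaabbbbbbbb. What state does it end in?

q0 --a--> q4
q4 --b--> q3
q3 --a--> q3
q3 --b--> q3
q3 --a--> q3
q3 --a--> q3
q3 --b--> q3
q3 --b--> q3
q3 --b--> q3
q3 --b--> q3
q3 --b--> q3
q3 --b--> q3
q3 --b--> q3
q3 --b--> q3

q3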